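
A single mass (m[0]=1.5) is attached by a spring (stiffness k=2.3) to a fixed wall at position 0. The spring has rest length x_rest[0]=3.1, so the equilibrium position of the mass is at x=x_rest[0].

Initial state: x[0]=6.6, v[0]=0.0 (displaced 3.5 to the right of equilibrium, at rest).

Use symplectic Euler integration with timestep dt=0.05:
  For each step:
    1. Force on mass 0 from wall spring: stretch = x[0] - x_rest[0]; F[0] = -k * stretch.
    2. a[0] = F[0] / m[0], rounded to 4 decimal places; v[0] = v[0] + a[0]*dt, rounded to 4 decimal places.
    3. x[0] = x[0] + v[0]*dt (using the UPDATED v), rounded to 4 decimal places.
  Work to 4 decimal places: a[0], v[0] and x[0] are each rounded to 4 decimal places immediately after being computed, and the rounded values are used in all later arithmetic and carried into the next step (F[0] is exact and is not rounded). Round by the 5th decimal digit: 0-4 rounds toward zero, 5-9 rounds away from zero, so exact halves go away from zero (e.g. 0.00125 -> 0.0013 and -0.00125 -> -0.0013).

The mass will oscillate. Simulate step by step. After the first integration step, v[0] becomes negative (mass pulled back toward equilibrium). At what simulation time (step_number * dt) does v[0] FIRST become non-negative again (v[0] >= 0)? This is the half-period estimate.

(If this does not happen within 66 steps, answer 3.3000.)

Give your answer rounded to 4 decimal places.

Answer: 2.5500

Derivation:
Step 0: x=[6.6000] v=[0.0000]
Step 1: x=[6.5866] v=[-0.2683]
Step 2: x=[6.5598] v=[-0.5356]
Step 3: x=[6.5198] v=[-0.8009]
Step 4: x=[6.4666] v=[-1.0631]
Step 5: x=[6.4005] v=[-1.3212]
Step 6: x=[6.3218] v=[-1.5742]
Step 7: x=[6.2307] v=[-1.8212]
Step 8: x=[6.1276] v=[-2.0612]
Step 9: x=[6.0129] v=[-2.2933]
Step 10: x=[5.8871] v=[-2.5166]
Step 11: x=[5.7506] v=[-2.7303]
Step 12: x=[5.6039] v=[-2.9335]
Step 13: x=[5.4476] v=[-3.1255]
Step 14: x=[5.2823] v=[-3.3055]
Step 15: x=[5.1087] v=[-3.4728]
Step 16: x=[4.9274] v=[-3.6268]
Step 17: x=[4.7391] v=[-3.7669]
Step 18: x=[4.5445] v=[-3.8926]
Step 19: x=[4.3443] v=[-4.0033]
Step 20: x=[4.1394] v=[-4.0987]
Step 21: x=[3.9305] v=[-4.1784]
Step 22: x=[3.7184] v=[-4.2421]
Step 23: x=[3.5039] v=[-4.2895]
Step 24: x=[3.2879] v=[-4.3205]
Step 25: x=[3.0712] v=[-4.3349]
Step 26: x=[2.8546] v=[-4.3327]
Step 27: x=[2.6389] v=[-4.3139]
Step 28: x=[2.4250] v=[-4.2786]
Step 29: x=[2.2137] v=[-4.2269]
Step 30: x=[2.0058] v=[-4.1590]
Step 31: x=[1.8020] v=[-4.0751]
Step 32: x=[1.6032] v=[-3.9756]
Step 33: x=[1.4102] v=[-3.8608]
Step 34: x=[1.2236] v=[-3.7313]
Step 35: x=[1.0442] v=[-3.5874]
Step 36: x=[0.8727] v=[-3.4298]
Step 37: x=[0.7098] v=[-3.2590]
Step 38: x=[0.5560] v=[-3.0758]
Step 39: x=[0.4120] v=[-2.8808]
Step 40: x=[0.2783] v=[-2.6747]
Step 41: x=[0.1554] v=[-2.4584]
Step 42: x=[0.0438] v=[-2.2326]
Step 43: x=[-0.0561] v=[-1.9983]
Step 44: x=[-0.1439] v=[-1.7563]
Step 45: x=[-0.2193] v=[-1.5076]
Step 46: x=[-0.2820] v=[-1.2531]
Step 47: x=[-0.3317] v=[-0.9938]
Step 48: x=[-0.3682] v=[-0.7307]
Step 49: x=[-0.3914] v=[-0.4648]
Step 50: x=[-0.4013] v=[-0.1971]
Step 51: x=[-0.3977] v=[0.0713]
First v>=0 after going negative at step 51, time=2.5500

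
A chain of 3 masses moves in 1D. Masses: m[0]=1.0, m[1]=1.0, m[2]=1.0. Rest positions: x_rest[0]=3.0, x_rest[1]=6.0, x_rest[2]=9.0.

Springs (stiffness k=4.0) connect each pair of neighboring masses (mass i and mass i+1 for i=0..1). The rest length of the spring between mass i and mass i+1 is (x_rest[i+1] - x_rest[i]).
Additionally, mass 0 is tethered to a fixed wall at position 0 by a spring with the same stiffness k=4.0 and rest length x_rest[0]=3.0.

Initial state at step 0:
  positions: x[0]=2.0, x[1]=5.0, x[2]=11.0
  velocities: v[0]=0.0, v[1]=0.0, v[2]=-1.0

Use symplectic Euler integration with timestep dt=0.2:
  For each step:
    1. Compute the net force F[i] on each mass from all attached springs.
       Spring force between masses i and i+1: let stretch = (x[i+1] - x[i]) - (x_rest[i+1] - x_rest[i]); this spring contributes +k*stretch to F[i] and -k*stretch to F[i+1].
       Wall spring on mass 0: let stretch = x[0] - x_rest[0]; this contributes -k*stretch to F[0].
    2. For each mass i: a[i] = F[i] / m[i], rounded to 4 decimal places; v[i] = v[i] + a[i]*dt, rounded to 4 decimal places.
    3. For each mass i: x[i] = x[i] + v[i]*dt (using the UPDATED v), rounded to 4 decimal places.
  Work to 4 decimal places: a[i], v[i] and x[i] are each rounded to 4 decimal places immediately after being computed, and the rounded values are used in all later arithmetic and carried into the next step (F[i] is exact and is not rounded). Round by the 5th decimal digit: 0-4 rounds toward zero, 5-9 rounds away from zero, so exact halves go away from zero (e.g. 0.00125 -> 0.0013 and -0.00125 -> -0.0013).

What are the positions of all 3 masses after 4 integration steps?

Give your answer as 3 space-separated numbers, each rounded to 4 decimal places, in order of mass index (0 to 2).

Step 0: x=[2.0000 5.0000 11.0000] v=[0.0000 0.0000 -1.0000]
Step 1: x=[2.1600 5.4800 10.3200] v=[0.8000 2.4000 -3.4000]
Step 2: x=[2.5056 6.2032 9.3456] v=[1.7280 3.6160 -4.8720]
Step 3: x=[3.0419 6.8376 8.3484] v=[2.6816 3.1718 -4.9859]
Step 4: x=[3.6988 7.1064 7.5895] v=[3.2846 1.3439 -3.7945]

Answer: 3.6988 7.1064 7.5895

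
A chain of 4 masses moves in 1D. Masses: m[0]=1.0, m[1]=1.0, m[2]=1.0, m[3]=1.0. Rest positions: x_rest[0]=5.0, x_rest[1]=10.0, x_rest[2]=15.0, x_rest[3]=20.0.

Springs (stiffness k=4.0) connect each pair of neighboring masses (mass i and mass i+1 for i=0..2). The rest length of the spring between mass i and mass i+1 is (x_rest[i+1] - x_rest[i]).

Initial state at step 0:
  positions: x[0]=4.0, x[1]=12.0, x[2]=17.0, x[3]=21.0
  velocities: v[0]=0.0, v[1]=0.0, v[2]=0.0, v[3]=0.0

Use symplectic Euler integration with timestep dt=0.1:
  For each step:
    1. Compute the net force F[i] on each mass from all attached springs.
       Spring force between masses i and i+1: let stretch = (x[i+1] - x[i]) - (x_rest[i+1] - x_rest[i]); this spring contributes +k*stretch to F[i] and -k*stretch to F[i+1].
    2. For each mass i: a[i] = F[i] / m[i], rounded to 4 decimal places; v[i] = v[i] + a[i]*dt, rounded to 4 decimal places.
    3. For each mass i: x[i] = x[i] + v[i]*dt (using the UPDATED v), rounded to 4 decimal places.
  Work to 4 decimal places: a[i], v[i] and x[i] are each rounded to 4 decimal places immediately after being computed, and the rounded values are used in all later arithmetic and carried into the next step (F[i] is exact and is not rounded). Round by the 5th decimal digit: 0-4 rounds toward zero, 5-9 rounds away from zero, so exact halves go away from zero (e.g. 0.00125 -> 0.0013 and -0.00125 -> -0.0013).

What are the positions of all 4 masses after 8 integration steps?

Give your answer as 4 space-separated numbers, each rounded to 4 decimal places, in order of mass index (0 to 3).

Answer: 6.6752 9.7931 15.7006 21.8313

Derivation:
Step 0: x=[4.0000 12.0000 17.0000 21.0000] v=[0.0000 0.0000 0.0000 0.0000]
Step 1: x=[4.1200 11.8800 16.9600 21.0400] v=[1.2000 -1.2000 -0.4000 0.4000]
Step 2: x=[4.3504 11.6528 16.8800 21.1168] v=[2.3040 -2.2720 -0.8000 0.7680]
Step 3: x=[4.6729 11.3426 16.7604 21.2241] v=[3.2250 -3.1021 -1.1962 1.0733]
Step 4: x=[5.0622 10.9823 16.6026 21.3529] v=[3.8929 -3.6029 -1.5778 1.2878]
Step 5: x=[5.4883 10.6100 16.4100 21.4917] v=[4.2609 -3.7228 -1.9258 1.3877]
Step 6: x=[5.9193 10.2649 16.1887 21.6272] v=[4.3096 -3.4515 -2.2131 1.3550]
Step 7: x=[6.3241 9.9829 15.9480 21.7452] v=[4.0478 -2.8202 -2.4072 1.1796]
Step 8: x=[6.6752 9.7931 15.7006 21.8313] v=[3.5113 -1.8977 -2.4744 0.8607]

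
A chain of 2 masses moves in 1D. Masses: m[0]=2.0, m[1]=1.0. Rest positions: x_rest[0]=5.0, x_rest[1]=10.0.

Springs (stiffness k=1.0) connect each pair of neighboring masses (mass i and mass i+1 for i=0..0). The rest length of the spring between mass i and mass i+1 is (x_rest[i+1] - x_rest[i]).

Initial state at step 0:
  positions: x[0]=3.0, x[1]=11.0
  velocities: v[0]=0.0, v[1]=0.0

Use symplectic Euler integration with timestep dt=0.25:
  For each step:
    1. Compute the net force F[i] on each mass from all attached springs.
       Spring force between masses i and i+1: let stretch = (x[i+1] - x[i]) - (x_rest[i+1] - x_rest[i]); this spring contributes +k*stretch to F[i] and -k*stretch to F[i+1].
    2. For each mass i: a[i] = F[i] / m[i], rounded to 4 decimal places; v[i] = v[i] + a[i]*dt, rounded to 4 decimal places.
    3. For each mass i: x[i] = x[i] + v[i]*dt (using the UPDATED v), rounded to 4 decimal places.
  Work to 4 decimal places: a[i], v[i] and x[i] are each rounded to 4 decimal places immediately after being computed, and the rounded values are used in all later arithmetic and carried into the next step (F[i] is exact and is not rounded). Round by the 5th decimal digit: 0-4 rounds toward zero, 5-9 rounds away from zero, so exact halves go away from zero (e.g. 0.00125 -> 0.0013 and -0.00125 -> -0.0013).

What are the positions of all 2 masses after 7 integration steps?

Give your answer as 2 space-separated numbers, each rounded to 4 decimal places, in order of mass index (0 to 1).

Answer: 4.6785 7.6434

Derivation:
Step 0: x=[3.0000 11.0000] v=[0.0000 0.0000]
Step 1: x=[3.0938 10.8125] v=[0.3750 -0.7500]
Step 2: x=[3.2725 10.4551] v=[0.7149 -1.4297]
Step 3: x=[3.5194 9.9613] v=[0.9877 -1.9754]
Step 4: x=[3.8114 9.3773] v=[1.1680 -2.3359]
Step 5: x=[4.1211 8.7580] v=[1.2388 -2.4774]
Step 6: x=[4.4195 8.1614] v=[1.1934 -2.3866]
Step 7: x=[4.6785 7.6434] v=[1.0361 -2.0721]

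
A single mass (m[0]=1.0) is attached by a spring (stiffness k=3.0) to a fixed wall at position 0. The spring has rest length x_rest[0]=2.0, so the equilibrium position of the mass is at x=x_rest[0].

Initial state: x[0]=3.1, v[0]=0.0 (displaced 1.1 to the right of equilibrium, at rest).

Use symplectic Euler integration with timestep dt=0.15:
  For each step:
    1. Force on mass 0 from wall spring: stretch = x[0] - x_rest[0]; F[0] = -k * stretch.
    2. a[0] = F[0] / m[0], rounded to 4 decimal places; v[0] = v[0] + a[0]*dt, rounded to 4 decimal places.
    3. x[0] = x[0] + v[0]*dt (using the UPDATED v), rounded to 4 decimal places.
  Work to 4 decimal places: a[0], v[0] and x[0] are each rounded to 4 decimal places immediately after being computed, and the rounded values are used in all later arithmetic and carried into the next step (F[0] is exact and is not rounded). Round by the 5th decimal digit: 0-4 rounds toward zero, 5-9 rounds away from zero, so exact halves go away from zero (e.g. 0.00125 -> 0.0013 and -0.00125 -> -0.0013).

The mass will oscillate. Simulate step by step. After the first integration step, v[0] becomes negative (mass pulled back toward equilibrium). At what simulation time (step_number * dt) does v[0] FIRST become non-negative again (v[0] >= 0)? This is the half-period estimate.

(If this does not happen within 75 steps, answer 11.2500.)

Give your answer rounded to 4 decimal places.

Answer: 1.9500

Derivation:
Step 0: x=[3.1000] v=[0.0000]
Step 1: x=[3.0258] v=[-0.4950]
Step 2: x=[2.8823] v=[-0.9566]
Step 3: x=[2.6793] v=[-1.3536]
Step 4: x=[2.4304] v=[-1.6593]
Step 5: x=[2.1525] v=[-1.8530]
Step 6: x=[1.8643] v=[-1.9216]
Step 7: x=[1.5852] v=[-1.8605]
Step 8: x=[1.3341] v=[-1.6738]
Step 9: x=[1.1280] v=[-1.3741]
Step 10: x=[0.9807] v=[-0.9817]
Step 11: x=[0.9023] v=[-0.5230]
Step 12: x=[0.8980] v=[-0.0290]
Step 13: x=[0.9680] v=[0.4669]
First v>=0 after going negative at step 13, time=1.9500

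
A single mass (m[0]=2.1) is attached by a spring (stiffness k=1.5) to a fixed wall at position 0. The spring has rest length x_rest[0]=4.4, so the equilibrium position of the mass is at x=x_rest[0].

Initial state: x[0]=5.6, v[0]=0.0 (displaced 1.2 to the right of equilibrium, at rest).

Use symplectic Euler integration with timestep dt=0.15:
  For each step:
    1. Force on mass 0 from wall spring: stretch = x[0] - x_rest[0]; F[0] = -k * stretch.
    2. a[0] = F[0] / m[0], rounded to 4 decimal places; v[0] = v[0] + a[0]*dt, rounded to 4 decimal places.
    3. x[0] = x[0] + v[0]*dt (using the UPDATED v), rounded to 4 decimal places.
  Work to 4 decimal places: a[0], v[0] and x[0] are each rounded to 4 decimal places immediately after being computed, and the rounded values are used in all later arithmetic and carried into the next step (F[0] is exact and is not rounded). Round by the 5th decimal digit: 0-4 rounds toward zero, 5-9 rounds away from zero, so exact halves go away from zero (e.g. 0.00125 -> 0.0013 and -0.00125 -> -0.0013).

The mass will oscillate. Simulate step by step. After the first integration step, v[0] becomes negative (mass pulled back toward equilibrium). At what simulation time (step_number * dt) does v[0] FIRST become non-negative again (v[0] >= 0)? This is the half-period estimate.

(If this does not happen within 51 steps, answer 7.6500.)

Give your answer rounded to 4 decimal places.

Step 0: x=[5.6000] v=[0.0000]
Step 1: x=[5.5807] v=[-0.1286]
Step 2: x=[5.5424] v=[-0.2551]
Step 3: x=[5.4858] v=[-0.3775]
Step 4: x=[5.4117] v=[-0.4938]
Step 5: x=[5.3214] v=[-0.6022]
Step 6: x=[5.2163] v=[-0.7009]
Step 7: x=[5.0980] v=[-0.7884]
Step 8: x=[4.9685] v=[-0.8632]
Step 9: x=[4.8299] v=[-0.9241]
Step 10: x=[4.6844] v=[-0.9702]
Step 11: x=[4.5343] v=[-1.0007]
Step 12: x=[4.3820] v=[-1.0151]
Step 13: x=[4.2300] v=[-1.0132]
Step 14: x=[4.0808] v=[-0.9950]
Step 15: x=[3.9367] v=[-0.9608]
Step 16: x=[3.8000] v=[-0.9112]
Step 17: x=[3.6730] v=[-0.8469]
Step 18: x=[3.5577] v=[-0.7690]
Step 19: x=[3.4559] v=[-0.6788]
Step 20: x=[3.3693] v=[-0.5776]
Step 21: x=[3.2992] v=[-0.4672]
Step 22: x=[3.2468] v=[-0.3493]
Step 23: x=[3.2129] v=[-0.2257]
Step 24: x=[3.1981] v=[-0.0985]
Step 25: x=[3.2026] v=[0.0303]
First v>=0 after going negative at step 25, time=3.7500

Answer: 3.7500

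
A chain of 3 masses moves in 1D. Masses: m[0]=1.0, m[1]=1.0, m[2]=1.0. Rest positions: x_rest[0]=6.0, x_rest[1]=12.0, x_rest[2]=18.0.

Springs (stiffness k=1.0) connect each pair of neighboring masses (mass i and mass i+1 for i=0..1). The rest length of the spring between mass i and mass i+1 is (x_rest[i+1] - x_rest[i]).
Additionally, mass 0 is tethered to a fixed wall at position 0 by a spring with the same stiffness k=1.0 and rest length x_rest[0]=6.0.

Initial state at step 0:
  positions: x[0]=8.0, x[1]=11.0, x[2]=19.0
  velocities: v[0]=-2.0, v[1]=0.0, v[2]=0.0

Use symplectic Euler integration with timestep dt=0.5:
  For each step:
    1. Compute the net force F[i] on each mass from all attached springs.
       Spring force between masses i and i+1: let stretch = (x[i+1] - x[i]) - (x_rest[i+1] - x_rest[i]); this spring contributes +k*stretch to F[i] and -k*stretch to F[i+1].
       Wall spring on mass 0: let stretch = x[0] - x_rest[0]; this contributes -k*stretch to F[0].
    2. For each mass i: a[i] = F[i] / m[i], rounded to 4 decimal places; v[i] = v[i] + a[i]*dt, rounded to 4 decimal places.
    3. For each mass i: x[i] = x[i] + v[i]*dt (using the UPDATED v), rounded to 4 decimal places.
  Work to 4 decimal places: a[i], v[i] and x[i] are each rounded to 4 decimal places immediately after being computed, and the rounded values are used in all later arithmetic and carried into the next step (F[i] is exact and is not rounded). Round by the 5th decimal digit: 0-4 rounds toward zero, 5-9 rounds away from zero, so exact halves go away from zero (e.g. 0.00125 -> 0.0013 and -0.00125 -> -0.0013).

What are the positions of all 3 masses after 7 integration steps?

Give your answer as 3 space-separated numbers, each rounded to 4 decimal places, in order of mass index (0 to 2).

Step 0: x=[8.0000 11.0000 19.0000] v=[-2.0000 0.0000 0.0000]
Step 1: x=[5.7500 12.2500 18.5000] v=[-4.5000 2.5000 -1.0000]
Step 2: x=[3.6875 13.4375 17.9375] v=[-4.1250 2.3750 -1.1250]
Step 3: x=[3.1406 13.3125 17.7500] v=[-1.0938 -0.2500 -0.3750]
Step 4: x=[4.3516 11.7539 17.9532] v=[2.4219 -3.1172 0.4063]
Step 5: x=[6.3253 9.8946 18.1066] v=[3.9473 -3.7187 0.3067]
Step 6: x=[7.6100 9.1959 17.7070] v=[2.5693 -1.3974 -0.7993]
Step 7: x=[7.3886 10.2285 16.6796] v=[-0.4428 2.0652 -2.0549]

Answer: 7.3886 10.2285 16.6796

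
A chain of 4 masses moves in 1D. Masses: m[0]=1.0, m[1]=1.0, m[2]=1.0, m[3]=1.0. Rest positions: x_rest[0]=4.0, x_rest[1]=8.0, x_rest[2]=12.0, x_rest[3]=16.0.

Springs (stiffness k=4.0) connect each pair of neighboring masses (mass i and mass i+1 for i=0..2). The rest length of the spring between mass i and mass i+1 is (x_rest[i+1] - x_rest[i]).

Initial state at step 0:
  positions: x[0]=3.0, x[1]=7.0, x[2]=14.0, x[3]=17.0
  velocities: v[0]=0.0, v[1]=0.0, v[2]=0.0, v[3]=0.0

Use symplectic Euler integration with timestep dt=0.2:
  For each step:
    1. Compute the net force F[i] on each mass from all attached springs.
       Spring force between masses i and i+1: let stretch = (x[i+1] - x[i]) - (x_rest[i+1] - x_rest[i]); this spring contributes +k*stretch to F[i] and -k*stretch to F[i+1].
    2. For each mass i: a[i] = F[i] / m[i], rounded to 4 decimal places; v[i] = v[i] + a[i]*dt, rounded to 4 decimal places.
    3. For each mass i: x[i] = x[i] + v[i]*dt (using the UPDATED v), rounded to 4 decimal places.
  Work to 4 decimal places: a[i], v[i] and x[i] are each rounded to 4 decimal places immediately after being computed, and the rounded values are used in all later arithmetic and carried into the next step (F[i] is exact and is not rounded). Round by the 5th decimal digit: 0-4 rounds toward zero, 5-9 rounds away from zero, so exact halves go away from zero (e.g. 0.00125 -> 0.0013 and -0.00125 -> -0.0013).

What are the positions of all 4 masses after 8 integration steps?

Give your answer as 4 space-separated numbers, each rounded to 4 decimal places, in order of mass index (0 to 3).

Answer: 5.8251 7.8070 12.7773 14.5905

Derivation:
Step 0: x=[3.0000 7.0000 14.0000 17.0000] v=[0.0000 0.0000 0.0000 0.0000]
Step 1: x=[3.0000 7.4800 13.3600 17.1600] v=[0.0000 2.4000 -3.2000 0.8000]
Step 2: x=[3.0768 8.1840 12.3872 17.3520] v=[0.3840 3.5200 -4.8640 0.9600]
Step 3: x=[3.3308 8.7434 11.5363 17.3896] v=[1.2698 2.7968 -4.2547 0.1882]
Step 4: x=[3.8108 8.8836 11.1750 17.1307] v=[2.3999 0.7010 -1.8064 -1.2944]
Step 5: x=[4.4624 8.5788 11.4000 16.5589] v=[3.2581 -1.5241 1.1250 -2.8590]
Step 6: x=[5.1326 8.0667 11.9990 15.8017] v=[3.3512 -2.5603 2.9952 -3.7861]
Step 7: x=[5.6323 7.7144 12.5773 15.0760] v=[2.4985 -1.7617 2.8915 -3.6283]
Step 8: x=[5.8251 7.8070 12.7773 14.5905] v=[0.9642 0.4629 1.0001 -2.4273]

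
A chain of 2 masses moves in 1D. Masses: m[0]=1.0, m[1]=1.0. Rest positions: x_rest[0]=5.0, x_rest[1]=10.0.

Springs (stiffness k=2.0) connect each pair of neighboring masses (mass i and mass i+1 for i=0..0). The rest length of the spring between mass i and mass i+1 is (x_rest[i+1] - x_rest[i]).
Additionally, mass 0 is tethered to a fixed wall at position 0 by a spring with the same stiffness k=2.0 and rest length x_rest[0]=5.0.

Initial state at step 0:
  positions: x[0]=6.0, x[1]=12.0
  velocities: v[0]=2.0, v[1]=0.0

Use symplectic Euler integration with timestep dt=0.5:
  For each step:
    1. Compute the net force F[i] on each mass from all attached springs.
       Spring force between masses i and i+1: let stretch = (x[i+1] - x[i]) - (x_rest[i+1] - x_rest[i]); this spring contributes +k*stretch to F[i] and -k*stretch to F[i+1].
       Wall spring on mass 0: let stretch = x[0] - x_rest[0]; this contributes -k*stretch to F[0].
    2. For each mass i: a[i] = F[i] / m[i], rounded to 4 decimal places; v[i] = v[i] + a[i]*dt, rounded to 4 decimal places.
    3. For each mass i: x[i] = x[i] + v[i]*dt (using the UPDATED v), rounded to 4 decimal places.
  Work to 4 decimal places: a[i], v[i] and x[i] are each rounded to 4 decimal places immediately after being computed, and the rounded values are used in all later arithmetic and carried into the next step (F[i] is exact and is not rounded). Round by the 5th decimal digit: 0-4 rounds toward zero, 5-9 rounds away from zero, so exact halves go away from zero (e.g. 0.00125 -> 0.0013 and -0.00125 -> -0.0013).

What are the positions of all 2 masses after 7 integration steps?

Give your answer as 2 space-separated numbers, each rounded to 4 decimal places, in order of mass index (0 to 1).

Step 0: x=[6.0000 12.0000] v=[2.0000 0.0000]
Step 1: x=[7.0000 11.5000] v=[2.0000 -1.0000]
Step 2: x=[6.7500 11.2500] v=[-0.5000 -0.5000]
Step 3: x=[5.3750 11.2500] v=[-2.7500 0.0000]
Step 4: x=[4.2500 10.8125] v=[-2.2500 -0.8750]
Step 5: x=[4.2813 9.5938] v=[0.0625 -2.4375]
Step 6: x=[4.8282 8.2188] v=[1.0937 -2.7500]
Step 7: x=[4.6563 7.6485] v=[-0.3439 -1.1406]

Answer: 4.6563 7.6485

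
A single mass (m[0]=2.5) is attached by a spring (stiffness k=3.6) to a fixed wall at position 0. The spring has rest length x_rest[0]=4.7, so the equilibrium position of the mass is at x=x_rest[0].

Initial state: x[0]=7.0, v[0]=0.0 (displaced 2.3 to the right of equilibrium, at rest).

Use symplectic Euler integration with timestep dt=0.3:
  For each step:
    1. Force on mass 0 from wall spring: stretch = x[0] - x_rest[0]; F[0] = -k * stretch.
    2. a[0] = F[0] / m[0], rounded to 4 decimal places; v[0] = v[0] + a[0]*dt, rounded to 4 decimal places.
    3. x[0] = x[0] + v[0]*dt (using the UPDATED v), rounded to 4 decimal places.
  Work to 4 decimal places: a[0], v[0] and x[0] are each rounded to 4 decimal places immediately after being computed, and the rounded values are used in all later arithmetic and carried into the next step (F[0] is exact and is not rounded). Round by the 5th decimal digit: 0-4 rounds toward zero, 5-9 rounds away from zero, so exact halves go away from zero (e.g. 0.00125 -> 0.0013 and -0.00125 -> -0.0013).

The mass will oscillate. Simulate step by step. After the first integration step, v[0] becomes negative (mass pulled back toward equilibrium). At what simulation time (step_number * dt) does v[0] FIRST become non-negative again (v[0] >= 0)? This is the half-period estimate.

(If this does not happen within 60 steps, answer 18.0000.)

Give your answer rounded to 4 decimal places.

Answer: 2.7000

Derivation:
Step 0: x=[7.0000] v=[0.0000]
Step 1: x=[6.7019] v=[-0.9936]
Step 2: x=[6.1444] v=[-1.8584]
Step 3: x=[5.3997] v=[-2.4824]
Step 4: x=[4.5643] v=[-2.7847]
Step 5: x=[3.7465] v=[-2.7261]
Step 6: x=[3.0522] v=[-2.3142]
Step 7: x=[2.5715] v=[-1.6024]
Step 8: x=[2.3666] v=[-0.6829]
Step 9: x=[2.4641] v=[0.3251]
First v>=0 after going negative at step 9, time=2.7000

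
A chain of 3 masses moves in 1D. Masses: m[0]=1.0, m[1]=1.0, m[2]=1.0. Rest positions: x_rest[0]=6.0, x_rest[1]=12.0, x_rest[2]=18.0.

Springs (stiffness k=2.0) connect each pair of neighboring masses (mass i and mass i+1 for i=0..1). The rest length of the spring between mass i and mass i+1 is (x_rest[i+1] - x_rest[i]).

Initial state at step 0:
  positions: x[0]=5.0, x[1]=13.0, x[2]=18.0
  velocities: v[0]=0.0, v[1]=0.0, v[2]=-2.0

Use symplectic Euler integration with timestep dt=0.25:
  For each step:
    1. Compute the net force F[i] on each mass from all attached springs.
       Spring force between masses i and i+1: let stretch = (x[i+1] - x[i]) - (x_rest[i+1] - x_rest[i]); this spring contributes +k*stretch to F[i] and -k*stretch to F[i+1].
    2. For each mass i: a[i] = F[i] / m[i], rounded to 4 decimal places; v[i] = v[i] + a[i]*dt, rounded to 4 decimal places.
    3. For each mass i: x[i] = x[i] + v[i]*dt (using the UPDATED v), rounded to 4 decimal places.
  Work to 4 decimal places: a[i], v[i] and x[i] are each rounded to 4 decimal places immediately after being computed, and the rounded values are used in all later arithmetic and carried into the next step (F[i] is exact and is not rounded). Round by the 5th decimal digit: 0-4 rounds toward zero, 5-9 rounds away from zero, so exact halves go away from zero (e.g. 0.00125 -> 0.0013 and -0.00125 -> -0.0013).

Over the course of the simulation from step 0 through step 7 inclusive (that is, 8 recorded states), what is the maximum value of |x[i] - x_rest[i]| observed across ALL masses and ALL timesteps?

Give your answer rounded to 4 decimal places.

Answer: 1.8978

Derivation:
Step 0: x=[5.0000 13.0000 18.0000] v=[0.0000 0.0000 -2.0000]
Step 1: x=[5.2500 12.6250 17.6250] v=[1.0000 -1.5000 -1.5000]
Step 2: x=[5.6719 11.9531 17.3750] v=[1.6875 -2.6875 -1.0000]
Step 3: x=[6.1289 11.1738 17.1973] v=[1.8281 -3.1172 -0.7110]
Step 4: x=[6.4666 10.5168 17.0166] v=[1.3506 -2.6279 -0.7228]
Step 5: x=[6.5605 10.1660 16.7734] v=[0.3757 -1.4031 -0.9727]
Step 6: x=[6.3551 10.1905 16.4543] v=[-0.8216 0.0979 -1.2764]
Step 7: x=[5.8791 10.5185 16.1022] v=[-1.9039 1.3121 -1.4083]
Max displacement = 1.8978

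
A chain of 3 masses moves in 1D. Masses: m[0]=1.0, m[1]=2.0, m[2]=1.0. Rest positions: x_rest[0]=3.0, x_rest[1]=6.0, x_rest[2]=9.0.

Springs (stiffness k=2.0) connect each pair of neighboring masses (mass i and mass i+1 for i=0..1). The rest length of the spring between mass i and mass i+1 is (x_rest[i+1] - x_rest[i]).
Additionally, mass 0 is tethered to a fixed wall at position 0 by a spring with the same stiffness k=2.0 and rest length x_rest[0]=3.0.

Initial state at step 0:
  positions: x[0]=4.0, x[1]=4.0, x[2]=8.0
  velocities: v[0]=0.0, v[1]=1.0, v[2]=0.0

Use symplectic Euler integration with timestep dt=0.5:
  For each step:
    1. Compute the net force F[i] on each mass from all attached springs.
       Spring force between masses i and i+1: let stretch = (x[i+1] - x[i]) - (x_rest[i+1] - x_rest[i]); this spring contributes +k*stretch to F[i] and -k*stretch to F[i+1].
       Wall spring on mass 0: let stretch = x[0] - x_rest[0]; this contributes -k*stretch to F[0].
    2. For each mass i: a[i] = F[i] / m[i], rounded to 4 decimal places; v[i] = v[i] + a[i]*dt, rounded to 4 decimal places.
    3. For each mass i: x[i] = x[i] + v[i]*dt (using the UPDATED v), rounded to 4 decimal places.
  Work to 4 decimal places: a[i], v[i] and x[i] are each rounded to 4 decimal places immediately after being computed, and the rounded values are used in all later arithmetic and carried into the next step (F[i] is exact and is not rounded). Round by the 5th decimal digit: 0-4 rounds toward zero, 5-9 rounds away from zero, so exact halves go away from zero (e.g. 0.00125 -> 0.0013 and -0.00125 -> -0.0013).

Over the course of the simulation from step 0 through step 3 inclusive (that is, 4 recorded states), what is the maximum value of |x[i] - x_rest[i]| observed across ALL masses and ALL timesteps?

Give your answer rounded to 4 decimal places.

Answer: 2.2500

Derivation:
Step 0: x=[4.0000 4.0000 8.0000] v=[0.0000 1.0000 0.0000]
Step 1: x=[2.0000 5.5000 7.5000] v=[-4.0000 3.0000 -1.0000]
Step 2: x=[0.7500 6.6250 7.5000] v=[-2.5000 2.2500 0.0000]
Step 3: x=[2.0625 6.5000 8.5625] v=[2.6250 -0.2500 2.1250]
Max displacement = 2.2500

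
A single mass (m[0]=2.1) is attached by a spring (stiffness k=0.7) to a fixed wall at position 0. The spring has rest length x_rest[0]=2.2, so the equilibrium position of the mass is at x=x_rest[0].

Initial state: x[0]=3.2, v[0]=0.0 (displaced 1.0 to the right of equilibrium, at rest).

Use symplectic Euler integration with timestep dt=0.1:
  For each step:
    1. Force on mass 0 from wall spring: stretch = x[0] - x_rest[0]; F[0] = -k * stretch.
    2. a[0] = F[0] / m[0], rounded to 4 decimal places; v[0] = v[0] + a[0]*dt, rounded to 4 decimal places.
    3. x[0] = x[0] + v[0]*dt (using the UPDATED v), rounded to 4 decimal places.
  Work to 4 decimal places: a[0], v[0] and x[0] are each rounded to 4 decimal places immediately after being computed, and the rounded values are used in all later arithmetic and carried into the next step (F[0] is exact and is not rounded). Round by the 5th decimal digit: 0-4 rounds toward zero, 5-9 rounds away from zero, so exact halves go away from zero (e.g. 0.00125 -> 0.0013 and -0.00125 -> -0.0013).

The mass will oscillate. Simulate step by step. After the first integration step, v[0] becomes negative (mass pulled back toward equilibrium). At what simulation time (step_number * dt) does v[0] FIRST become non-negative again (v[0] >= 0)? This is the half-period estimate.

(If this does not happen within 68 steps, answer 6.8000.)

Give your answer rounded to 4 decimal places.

Step 0: x=[3.2000] v=[0.0000]
Step 1: x=[3.1967] v=[-0.0333]
Step 2: x=[3.1901] v=[-0.0665]
Step 3: x=[3.1802] v=[-0.0995]
Step 4: x=[3.1670] v=[-0.1322]
Step 5: x=[3.1506] v=[-0.1644]
Step 6: x=[3.1310] v=[-0.1961]
Step 7: x=[3.1083] v=[-0.2271]
Step 8: x=[3.0826] v=[-0.2574]
Step 9: x=[3.0539] v=[-0.2868]
Step 10: x=[3.0224] v=[-0.3153]
Step 11: x=[2.9881] v=[-0.3427]
Step 12: x=[2.9512] v=[-0.3690]
Step 13: x=[2.9118] v=[-0.3940]
Step 14: x=[2.8700] v=[-0.4177]
Step 15: x=[2.8260] v=[-0.4400]
Step 16: x=[2.7799] v=[-0.4609]
Step 17: x=[2.7319] v=[-0.4802]
Step 18: x=[2.6821] v=[-0.4979]
Step 19: x=[2.6307] v=[-0.5140]
Step 20: x=[2.5779] v=[-0.5284]
Step 21: x=[2.5238] v=[-0.5410]
Step 22: x=[2.4686] v=[-0.5518]
Step 23: x=[2.4125] v=[-0.5608]
Step 24: x=[2.3557] v=[-0.5679]
Step 25: x=[2.2984] v=[-0.5731]
Step 26: x=[2.2408] v=[-0.5764]
Step 27: x=[2.1830] v=[-0.5778]
Step 28: x=[2.1253] v=[-0.5772]
Step 29: x=[2.0678] v=[-0.5747]
Step 30: x=[2.0108] v=[-0.5703]
Step 31: x=[1.9544] v=[-0.5640]
Step 32: x=[1.8988] v=[-0.5558]
Step 33: x=[1.8442] v=[-0.5458]
Step 34: x=[1.7908] v=[-0.5339]
Step 35: x=[1.7388] v=[-0.5203]
Step 36: x=[1.6883] v=[-0.5049]
Step 37: x=[1.6395] v=[-0.4878]
Step 38: x=[1.5926] v=[-0.4691]
Step 39: x=[1.5477] v=[-0.4489]
Step 40: x=[1.5050] v=[-0.4272]
Step 41: x=[1.4646] v=[-0.4040]
Step 42: x=[1.4267] v=[-0.3795]
Step 43: x=[1.3913] v=[-0.3537]
Step 44: x=[1.3586] v=[-0.3267]
Step 45: x=[1.3287] v=[-0.2987]
Step 46: x=[1.3017] v=[-0.2697]
Step 47: x=[1.2777] v=[-0.2398]
Step 48: x=[1.2568] v=[-0.2091]
Step 49: x=[1.2390] v=[-0.1777]
Step 50: x=[1.2244] v=[-0.1457]
Step 51: x=[1.2131] v=[-0.1132]
Step 52: x=[1.2051] v=[-0.0803]
Step 53: x=[1.2004] v=[-0.0471]
Step 54: x=[1.1990] v=[-0.0138]
Step 55: x=[1.2010] v=[0.0196]
First v>=0 after going negative at step 55, time=5.5000

Answer: 5.5000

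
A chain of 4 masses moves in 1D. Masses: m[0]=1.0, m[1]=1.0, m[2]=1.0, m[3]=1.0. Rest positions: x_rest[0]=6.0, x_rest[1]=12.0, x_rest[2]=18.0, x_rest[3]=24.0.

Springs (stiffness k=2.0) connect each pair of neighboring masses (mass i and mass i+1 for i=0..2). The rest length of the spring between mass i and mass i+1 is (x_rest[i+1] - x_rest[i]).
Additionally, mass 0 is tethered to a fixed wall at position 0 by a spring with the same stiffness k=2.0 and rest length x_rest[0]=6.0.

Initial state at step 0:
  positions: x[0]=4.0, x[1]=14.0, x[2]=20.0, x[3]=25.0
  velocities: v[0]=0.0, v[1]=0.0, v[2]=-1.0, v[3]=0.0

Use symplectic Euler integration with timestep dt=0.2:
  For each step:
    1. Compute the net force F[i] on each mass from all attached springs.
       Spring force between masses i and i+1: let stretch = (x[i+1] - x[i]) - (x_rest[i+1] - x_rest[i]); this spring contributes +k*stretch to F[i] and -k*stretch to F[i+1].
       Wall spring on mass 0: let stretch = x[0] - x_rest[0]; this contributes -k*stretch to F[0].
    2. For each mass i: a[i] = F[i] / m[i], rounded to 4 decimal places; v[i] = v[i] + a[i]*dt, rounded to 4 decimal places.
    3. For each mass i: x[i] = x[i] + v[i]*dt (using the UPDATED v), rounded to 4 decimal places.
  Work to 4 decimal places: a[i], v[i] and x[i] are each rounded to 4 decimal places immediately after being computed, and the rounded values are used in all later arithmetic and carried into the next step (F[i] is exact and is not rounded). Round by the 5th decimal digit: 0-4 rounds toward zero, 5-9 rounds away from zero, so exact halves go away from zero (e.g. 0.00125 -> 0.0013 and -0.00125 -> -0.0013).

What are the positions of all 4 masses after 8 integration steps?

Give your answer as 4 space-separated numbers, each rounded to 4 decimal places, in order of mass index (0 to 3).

Step 0: x=[4.0000 14.0000 20.0000 25.0000] v=[0.0000 0.0000 -1.0000 0.0000]
Step 1: x=[4.4800 13.6800 19.7200 25.0800] v=[2.4000 -1.6000 -1.4000 0.4000]
Step 2: x=[5.3376 13.1072 19.3856 25.2112] v=[4.2880 -2.8640 -1.6720 0.6560]
Step 3: x=[6.3898 12.4151 19.0150 25.3564] v=[5.2608 -3.4605 -1.8531 0.7258]
Step 4: x=[7.4128 11.7690 18.6237 25.4742] v=[5.1150 -3.2307 -1.9565 0.5892]
Step 5: x=[8.1913 11.3227 18.2321 25.5240] v=[3.8924 -2.2313 -1.9582 0.2490]
Step 6: x=[8.5650 11.1787 17.8711 25.4704] v=[1.8684 -0.7201 -1.8052 -0.2678]
Step 7: x=[8.4626 11.3610 17.5826 25.2889] v=[-0.5121 0.9114 -1.4424 -0.9075]
Step 8: x=[7.9150 11.8091 17.4129 24.9709] v=[-2.7378 2.2407 -0.8485 -1.5900]

Answer: 7.9150 11.8091 17.4129 24.9709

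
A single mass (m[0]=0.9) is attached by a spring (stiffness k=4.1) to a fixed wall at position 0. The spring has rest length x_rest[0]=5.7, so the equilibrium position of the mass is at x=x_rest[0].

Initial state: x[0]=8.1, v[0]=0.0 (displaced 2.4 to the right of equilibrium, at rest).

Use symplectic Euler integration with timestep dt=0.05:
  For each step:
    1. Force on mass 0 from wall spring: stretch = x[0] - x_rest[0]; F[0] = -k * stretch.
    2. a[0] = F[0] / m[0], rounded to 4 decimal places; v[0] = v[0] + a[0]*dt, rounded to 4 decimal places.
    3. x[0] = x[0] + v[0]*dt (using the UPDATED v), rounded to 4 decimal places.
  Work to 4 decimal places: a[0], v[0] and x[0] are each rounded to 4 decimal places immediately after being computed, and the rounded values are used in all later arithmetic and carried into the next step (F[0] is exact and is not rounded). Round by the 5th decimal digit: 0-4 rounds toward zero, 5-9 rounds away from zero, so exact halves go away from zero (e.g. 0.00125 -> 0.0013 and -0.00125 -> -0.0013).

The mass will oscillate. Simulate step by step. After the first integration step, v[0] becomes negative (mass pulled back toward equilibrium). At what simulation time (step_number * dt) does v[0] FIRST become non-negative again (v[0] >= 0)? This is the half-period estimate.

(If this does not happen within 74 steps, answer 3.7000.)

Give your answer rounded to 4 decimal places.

Answer: 1.5000

Derivation:
Step 0: x=[8.1000] v=[0.0000]
Step 1: x=[8.0727] v=[-0.5467]
Step 2: x=[8.0183] v=[-1.0872]
Step 3: x=[7.9375] v=[-1.6153]
Step 4: x=[7.8313] v=[-2.1250]
Step 5: x=[7.7008] v=[-2.6105]
Step 6: x=[7.5475] v=[-3.0662]
Step 7: x=[7.3732] v=[-3.4870]
Step 8: x=[7.1798] v=[-3.8681]
Step 9: x=[6.9695] v=[-4.2052]
Step 10: x=[6.7448] v=[-4.4944]
Step 11: x=[6.5082] v=[-4.7324]
Step 12: x=[6.2624] v=[-4.9165]
Step 13: x=[6.0102] v=[-5.0446]
Step 14: x=[5.7544] v=[-5.1153]
Step 15: x=[5.4980] v=[-5.1277]
Step 16: x=[5.2439] v=[-5.0817]
Step 17: x=[4.9950] v=[-4.9778]
Step 18: x=[4.7541] v=[-4.8172]
Step 19: x=[4.5240] v=[-4.6017]
Step 20: x=[4.3073] v=[-4.3338]
Step 21: x=[4.1065] v=[-4.0166]
Step 22: x=[3.9238] v=[-3.6536]
Step 23: x=[3.7614] v=[-3.2490]
Step 24: x=[3.6210] v=[-2.8074]
Step 25: x=[3.5043] v=[-2.3339]
Step 26: x=[3.4126] v=[-1.8338]
Step 27: x=[3.3470] v=[-1.3128]
Step 28: x=[3.3082] v=[-0.7768]
Step 29: x=[3.2966] v=[-0.2320]
Step 30: x=[3.3124] v=[0.3154]
First v>=0 after going negative at step 30, time=1.5000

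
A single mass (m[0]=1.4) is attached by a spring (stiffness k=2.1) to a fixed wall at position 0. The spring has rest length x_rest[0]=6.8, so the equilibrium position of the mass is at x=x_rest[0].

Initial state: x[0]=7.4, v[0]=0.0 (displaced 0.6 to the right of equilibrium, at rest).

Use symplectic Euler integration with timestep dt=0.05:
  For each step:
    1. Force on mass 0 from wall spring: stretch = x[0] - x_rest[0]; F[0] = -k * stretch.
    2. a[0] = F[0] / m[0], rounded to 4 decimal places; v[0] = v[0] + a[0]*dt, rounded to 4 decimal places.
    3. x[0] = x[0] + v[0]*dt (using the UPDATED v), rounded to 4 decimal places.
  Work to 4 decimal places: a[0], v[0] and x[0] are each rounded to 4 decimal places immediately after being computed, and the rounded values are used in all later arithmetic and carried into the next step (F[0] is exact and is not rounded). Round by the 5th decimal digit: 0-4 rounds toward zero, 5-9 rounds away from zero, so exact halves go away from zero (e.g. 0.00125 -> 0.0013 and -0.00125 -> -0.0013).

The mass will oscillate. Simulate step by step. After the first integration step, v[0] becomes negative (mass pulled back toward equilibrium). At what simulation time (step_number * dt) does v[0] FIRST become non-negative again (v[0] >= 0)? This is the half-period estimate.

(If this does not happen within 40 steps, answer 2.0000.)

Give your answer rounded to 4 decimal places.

Step 0: x=[7.4000] v=[0.0000]
Step 1: x=[7.3978] v=[-0.0450]
Step 2: x=[7.3933] v=[-0.0898]
Step 3: x=[7.3866] v=[-0.1343]
Step 4: x=[7.3777] v=[-0.1783]
Step 5: x=[7.3666] v=[-0.2216]
Step 6: x=[7.3534] v=[-0.2641]
Step 7: x=[7.3381] v=[-0.3056]
Step 8: x=[7.3208] v=[-0.3460]
Step 9: x=[7.3015] v=[-0.3851]
Step 10: x=[7.2804] v=[-0.4227]
Step 11: x=[7.2575] v=[-0.4587]
Step 12: x=[7.2329] v=[-0.4930]
Step 13: x=[7.2066] v=[-0.5255]
Step 14: x=[7.1788] v=[-0.5560]
Step 15: x=[7.1496] v=[-0.5844]
Step 16: x=[7.1191] v=[-0.6106]
Step 17: x=[7.0874] v=[-0.6345]
Step 18: x=[7.0546] v=[-0.6561]
Step 19: x=[7.0208] v=[-0.6752]
Step 20: x=[6.9862] v=[-0.6918]
Step 21: x=[6.9509] v=[-0.7058]
Step 22: x=[6.9150] v=[-0.7171]
Step 23: x=[6.8787] v=[-0.7257]
Step 24: x=[6.8421] v=[-0.7316]
Step 25: x=[6.8054] v=[-0.7348]
Step 26: x=[6.7686] v=[-0.7352]
Step 27: x=[6.7320] v=[-0.7328]
Step 28: x=[6.6956] v=[-0.7277]
Step 29: x=[6.6596] v=[-0.7199]
Step 30: x=[6.6241] v=[-0.7094]
Step 31: x=[6.5893] v=[-0.6962]
Step 32: x=[6.5553] v=[-0.6804]
Step 33: x=[6.5222] v=[-0.6620]
Step 34: x=[6.4901] v=[-0.6412]
Step 35: x=[6.4592] v=[-0.6180]
Step 36: x=[6.4296] v=[-0.5924]
Step 37: x=[6.4014] v=[-0.5646]
Step 38: x=[6.3747] v=[-0.5347]
Step 39: x=[6.3496] v=[-0.5028]
Step 40: x=[6.3262] v=[-0.4690]
v[0] did not become non-negative within 40 steps; using fallback time=2.0000

Answer: 2.0000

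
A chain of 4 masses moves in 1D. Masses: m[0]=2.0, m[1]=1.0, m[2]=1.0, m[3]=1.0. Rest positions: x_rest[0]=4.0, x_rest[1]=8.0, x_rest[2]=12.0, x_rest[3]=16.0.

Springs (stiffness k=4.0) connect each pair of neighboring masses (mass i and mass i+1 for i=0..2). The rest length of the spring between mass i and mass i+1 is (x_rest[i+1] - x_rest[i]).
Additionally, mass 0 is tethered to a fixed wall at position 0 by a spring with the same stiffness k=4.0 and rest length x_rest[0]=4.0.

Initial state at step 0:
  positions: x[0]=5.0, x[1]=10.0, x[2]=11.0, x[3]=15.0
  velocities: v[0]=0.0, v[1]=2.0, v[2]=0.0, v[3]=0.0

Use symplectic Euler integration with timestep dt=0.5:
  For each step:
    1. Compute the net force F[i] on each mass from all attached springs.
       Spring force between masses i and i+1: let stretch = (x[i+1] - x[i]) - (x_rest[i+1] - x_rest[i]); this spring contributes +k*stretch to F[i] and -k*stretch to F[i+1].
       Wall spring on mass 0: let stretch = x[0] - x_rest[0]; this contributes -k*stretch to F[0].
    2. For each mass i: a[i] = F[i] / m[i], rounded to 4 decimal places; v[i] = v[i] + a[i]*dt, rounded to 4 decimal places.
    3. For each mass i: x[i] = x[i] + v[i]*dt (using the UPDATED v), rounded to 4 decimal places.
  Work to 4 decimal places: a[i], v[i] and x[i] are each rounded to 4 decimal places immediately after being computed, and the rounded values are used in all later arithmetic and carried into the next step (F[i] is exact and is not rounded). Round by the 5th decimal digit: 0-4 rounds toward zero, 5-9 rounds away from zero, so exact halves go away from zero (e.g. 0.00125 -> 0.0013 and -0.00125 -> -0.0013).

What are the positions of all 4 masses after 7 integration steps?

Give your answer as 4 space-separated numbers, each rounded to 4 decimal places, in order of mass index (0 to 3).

Answer: 5.7500 8.6250 12.2500 15.2500

Derivation:
Step 0: x=[5.0000 10.0000 11.0000 15.0000] v=[0.0000 2.0000 0.0000 0.0000]
Step 1: x=[5.0000 7.0000 14.0000 15.0000] v=[0.0000 -6.0000 6.0000 0.0000]
Step 2: x=[3.5000 9.0000 11.0000 18.0000] v=[-3.0000 4.0000 -6.0000 6.0000]
Step 3: x=[3.0000 7.5000 13.0000 18.0000] v=[-1.0000 -3.0000 4.0000 0.0000]
Step 4: x=[3.2500 7.0000 14.5000 17.0000] v=[0.5000 -1.0000 3.0000 -2.0000]
Step 5: x=[3.7500 10.2500 11.0000 17.5000] v=[1.0000 6.5000 -7.0000 1.0000]
Step 6: x=[5.6250 7.7500 13.2500 15.5000] v=[3.7500 -5.0000 4.5000 -4.0000]
Step 7: x=[5.7500 8.6250 12.2500 15.2500] v=[0.2500 1.7500 -2.0000 -0.5000]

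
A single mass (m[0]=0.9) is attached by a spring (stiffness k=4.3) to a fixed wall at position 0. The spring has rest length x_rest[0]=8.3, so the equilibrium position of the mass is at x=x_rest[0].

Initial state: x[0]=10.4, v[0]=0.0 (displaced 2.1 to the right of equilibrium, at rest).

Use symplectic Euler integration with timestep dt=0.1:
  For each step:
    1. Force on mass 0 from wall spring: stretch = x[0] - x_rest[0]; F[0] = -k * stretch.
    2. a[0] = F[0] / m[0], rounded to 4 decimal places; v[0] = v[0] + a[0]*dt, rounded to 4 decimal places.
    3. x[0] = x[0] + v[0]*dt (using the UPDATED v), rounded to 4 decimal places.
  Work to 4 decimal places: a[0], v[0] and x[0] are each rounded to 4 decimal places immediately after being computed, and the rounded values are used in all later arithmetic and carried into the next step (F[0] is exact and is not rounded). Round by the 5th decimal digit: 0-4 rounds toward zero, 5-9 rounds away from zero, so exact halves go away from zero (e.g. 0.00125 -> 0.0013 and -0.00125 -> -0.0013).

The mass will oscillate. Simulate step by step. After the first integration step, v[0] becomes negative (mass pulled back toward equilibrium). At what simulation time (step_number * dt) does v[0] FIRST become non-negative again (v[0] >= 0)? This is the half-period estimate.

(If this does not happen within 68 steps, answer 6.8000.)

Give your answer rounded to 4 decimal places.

Step 0: x=[10.4000] v=[0.0000]
Step 1: x=[10.2997] v=[-1.0033]
Step 2: x=[10.1038] v=[-1.9587]
Step 3: x=[9.8218] v=[-2.8205]
Step 4: x=[9.4670] v=[-3.5476]
Step 5: x=[9.0565] v=[-4.1052]
Step 6: x=[8.6098] v=[-4.4666]
Step 7: x=[8.1483] v=[-4.6146]
Step 8: x=[7.6941] v=[-4.5421]
Step 9: x=[7.2688] v=[-4.2526]
Step 10: x=[6.8928] v=[-3.7599]
Step 11: x=[6.5840] v=[-3.0876]
Step 12: x=[6.3572] v=[-2.2677]
Step 13: x=[6.2233] v=[-1.3395]
Step 14: x=[6.1886] v=[-0.3473]
Step 15: x=[6.2548] v=[0.6615]
First v>=0 after going negative at step 15, time=1.5000

Answer: 1.5000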